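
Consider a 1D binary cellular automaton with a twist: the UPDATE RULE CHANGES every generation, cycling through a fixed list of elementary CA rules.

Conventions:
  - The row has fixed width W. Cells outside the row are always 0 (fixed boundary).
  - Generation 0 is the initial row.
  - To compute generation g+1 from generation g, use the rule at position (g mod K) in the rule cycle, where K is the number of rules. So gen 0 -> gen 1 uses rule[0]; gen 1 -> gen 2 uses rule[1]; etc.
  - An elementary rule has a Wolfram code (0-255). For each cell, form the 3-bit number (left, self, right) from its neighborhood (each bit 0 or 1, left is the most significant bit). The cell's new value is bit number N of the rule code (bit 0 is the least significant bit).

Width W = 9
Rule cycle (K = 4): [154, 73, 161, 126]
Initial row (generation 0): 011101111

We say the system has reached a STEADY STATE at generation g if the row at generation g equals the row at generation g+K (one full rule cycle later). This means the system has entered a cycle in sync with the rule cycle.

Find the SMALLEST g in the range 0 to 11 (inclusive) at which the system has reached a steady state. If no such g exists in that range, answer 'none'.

Gen 0: 011101111
Gen 1 (rule 154): 111001110
Gen 2 (rule 73): 101001010
Gen 3 (rule 161): 010000100
Gen 4 (rule 126): 111001110
Gen 5 (rule 154): 110111101
Gen 6 (rule 73): 110100100
Gen 7 (rule 161): 001000001
Gen 8 (rule 126): 011100011
Gen 9 (rule 154): 111010110
Gen 10 (rule 73): 101000110
Gen 11 (rule 161): 010010000
Gen 12 (rule 126): 111111000
Gen 13 (rule 154): 111110100
Gen 14 (rule 73): 100010001
Gen 15 (rule 161): 001000100

Answer: none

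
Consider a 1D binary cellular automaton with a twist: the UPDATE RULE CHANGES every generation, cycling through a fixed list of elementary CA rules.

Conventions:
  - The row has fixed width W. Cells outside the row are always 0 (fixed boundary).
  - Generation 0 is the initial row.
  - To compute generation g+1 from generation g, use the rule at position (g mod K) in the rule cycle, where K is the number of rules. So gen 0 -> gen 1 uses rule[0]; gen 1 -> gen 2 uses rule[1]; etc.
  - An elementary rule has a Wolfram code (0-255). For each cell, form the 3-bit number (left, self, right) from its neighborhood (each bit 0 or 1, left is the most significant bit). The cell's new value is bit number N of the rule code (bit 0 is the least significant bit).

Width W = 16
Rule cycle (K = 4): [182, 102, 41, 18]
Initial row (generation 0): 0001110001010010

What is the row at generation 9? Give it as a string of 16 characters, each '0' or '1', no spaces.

Gen 0: 0001110001010010
Gen 1 (rule 182): 0010101011111111
Gen 2 (rule 102): 0111111100000001
Gen 3 (rule 41): 0100000001111100
Gen 4 (rule 18): 1010000010000010
Gen 5 (rule 182): 1111000111000111
Gen 6 (rule 102): 0001001001001001
Gen 7 (rule 41): 1100000000000000
Gen 8 (rule 18): 0010000000000000
Gen 9 (rule 182): 0111000000000000

Answer: 0111000000000000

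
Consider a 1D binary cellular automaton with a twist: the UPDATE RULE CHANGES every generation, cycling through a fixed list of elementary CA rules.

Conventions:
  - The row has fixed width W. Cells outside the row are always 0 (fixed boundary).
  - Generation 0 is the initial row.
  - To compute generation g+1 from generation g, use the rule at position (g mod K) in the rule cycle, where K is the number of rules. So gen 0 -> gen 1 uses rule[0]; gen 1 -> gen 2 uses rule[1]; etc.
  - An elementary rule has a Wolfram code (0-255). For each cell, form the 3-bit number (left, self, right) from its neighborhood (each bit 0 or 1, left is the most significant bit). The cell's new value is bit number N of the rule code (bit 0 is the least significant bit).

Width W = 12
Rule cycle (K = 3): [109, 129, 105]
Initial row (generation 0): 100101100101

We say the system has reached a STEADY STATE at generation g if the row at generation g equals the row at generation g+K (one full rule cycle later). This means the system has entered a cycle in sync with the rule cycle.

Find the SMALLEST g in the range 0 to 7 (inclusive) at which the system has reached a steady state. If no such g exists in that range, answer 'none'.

Gen 0: 100101100101
Gen 1 (rule 109): 100111100111
Gen 2 (rule 129): 000011000010
Gen 3 (rule 105): 111011011000
Gen 4 (rule 109): 101111111011
Gen 5 (rule 129): 000111110000
Gen 6 (rule 105): 110100010111
Gen 7 (rule 109): 111101011101
Gen 8 (rule 129): 011000001000
Gen 9 (rule 105): 011011100011
Gen 10 (rule 109): 011110101011

Answer: none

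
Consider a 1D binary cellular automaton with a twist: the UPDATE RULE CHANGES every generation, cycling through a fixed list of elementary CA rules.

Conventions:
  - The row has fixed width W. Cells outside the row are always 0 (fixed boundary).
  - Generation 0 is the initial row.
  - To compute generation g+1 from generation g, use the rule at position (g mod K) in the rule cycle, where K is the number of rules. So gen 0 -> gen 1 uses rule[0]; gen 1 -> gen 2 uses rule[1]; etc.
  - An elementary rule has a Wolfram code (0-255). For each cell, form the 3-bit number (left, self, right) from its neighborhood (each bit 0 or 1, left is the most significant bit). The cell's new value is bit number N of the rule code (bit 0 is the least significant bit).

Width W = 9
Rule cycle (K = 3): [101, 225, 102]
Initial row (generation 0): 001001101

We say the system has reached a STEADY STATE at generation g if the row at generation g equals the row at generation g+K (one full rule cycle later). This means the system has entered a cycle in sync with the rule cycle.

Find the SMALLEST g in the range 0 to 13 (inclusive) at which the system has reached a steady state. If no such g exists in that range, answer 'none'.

Answer: none

Derivation:
Gen 0: 001001101
Gen 1 (rule 101): 101000111
Gen 2 (rule 225): 010010011
Gen 3 (rule 102): 110110101
Gen 4 (rule 101): 011011111
Gen 5 (rule 225): 001101111
Gen 6 (rule 102): 010110001
Gen 7 (rule 101): 011010101
Gen 8 (rule 225): 001101010
Gen 9 (rule 102): 010111110
Gen 10 (rule 101): 011000010
Gen 11 (rule 225): 001011000
Gen 12 (rule 102): 011101000
Gen 13 (rule 101): 000111011
Gen 14 (rule 225): 110011101
Gen 15 (rule 102): 010100111
Gen 16 (rule 101): 011100001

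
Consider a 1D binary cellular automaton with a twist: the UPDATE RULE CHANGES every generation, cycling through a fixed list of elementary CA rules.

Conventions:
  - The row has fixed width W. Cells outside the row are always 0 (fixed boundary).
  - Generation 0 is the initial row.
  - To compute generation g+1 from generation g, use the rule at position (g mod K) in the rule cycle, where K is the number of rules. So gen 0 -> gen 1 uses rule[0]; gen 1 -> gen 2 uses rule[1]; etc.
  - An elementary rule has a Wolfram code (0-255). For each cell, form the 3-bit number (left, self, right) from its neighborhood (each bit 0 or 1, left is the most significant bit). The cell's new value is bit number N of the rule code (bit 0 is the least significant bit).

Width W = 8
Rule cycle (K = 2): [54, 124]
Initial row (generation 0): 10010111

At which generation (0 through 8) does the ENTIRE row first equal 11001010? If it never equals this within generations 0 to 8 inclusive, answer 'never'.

Gen 0: 10010111
Gen 1 (rule 54): 11111000
Gen 2 (rule 124): 10001100
Gen 3 (rule 54): 11010010
Gen 4 (rule 124): 11111011
Gen 5 (rule 54): 00000100
Gen 6 (rule 124): 00000110
Gen 7 (rule 54): 00001001
Gen 8 (rule 124): 00001101

Answer: never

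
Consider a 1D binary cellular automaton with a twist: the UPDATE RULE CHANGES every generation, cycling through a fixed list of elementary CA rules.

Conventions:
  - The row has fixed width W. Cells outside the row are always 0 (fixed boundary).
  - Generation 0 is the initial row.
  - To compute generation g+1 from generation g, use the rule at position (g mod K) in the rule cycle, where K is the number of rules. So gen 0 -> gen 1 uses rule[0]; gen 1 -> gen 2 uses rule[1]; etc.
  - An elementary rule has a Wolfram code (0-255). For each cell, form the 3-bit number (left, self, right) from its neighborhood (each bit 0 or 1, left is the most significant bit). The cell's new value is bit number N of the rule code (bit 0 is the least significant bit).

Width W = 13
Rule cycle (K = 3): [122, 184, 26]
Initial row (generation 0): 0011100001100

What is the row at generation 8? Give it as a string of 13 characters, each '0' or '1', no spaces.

Answer: 0010011101010

Derivation:
Gen 0: 0011100001100
Gen 1 (rule 122): 0110110011110
Gen 2 (rule 184): 0101101011101
Gen 3 (rule 26): 1001000010000
Gen 4 (rule 122): 0110100101000
Gen 5 (rule 184): 0101010010100
Gen 6 (rule 26): 1000001100010
Gen 7 (rule 122): 0100011110101
Gen 8 (rule 184): 0010011101010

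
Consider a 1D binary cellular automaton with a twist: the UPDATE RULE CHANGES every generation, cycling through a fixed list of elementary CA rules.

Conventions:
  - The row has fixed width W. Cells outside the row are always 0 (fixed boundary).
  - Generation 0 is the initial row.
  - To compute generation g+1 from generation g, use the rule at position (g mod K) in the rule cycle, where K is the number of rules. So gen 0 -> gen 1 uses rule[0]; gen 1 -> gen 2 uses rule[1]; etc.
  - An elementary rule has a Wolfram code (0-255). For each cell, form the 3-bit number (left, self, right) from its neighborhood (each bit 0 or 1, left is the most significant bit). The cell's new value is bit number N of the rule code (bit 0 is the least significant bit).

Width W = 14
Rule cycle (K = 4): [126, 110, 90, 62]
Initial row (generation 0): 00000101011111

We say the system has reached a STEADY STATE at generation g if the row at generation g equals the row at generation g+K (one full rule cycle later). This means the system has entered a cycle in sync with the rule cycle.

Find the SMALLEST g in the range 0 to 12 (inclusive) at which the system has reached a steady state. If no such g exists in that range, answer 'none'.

Gen 0: 00000101011111
Gen 1 (rule 126): 00001111110001
Gen 2 (rule 110): 00011000010011
Gen 3 (rule 90): 00111100101111
Gen 4 (rule 62): 01100011111000
Gen 5 (rule 126): 11110110001100
Gen 6 (rule 110): 10011110011100
Gen 7 (rule 90): 01110011110110
Gen 8 (rule 62): 11001110001101
Gen 9 (rule 126): 11111011011111
Gen 10 (rule 110): 10001111110001
Gen 11 (rule 90): 01011000011010
Gen 12 (rule 62): 11110100110111
Gen 13 (rule 126): 10011111111101
Gen 14 (rule 110): 10110000000111
Gen 15 (rule 90): 00111000001101
Gen 16 (rule 62): 01100100011011

Answer: none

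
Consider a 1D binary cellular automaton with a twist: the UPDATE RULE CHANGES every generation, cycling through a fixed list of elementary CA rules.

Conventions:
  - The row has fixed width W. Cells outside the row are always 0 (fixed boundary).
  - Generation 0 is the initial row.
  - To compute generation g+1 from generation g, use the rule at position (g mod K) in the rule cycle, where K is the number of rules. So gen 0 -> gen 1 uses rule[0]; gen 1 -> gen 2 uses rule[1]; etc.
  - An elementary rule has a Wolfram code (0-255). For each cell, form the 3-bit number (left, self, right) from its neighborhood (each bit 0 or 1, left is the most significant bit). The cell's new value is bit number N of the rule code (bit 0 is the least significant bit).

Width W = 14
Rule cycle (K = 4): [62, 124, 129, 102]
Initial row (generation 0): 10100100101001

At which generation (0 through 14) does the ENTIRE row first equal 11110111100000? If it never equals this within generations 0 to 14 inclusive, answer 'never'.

Answer: never

Derivation:
Gen 0: 10100100101001
Gen 1 (rule 62): 11111111111111
Gen 2 (rule 124): 10000000000001
Gen 3 (rule 129): 00111111111100
Gen 4 (rule 102): 01000000000100
Gen 5 (rule 62): 11100000001110
Gen 6 (rule 124): 10110000001011
Gen 7 (rule 129): 00000111100000
Gen 8 (rule 102): 00001000100000
Gen 9 (rule 62): 00011101110000
Gen 10 (rule 124): 00010111011000
Gen 11 (rule 129): 11000010000011
Gen 12 (rule 102): 01000110000101
Gen 13 (rule 62): 11101101001111
Gen 14 (rule 124): 10111111101001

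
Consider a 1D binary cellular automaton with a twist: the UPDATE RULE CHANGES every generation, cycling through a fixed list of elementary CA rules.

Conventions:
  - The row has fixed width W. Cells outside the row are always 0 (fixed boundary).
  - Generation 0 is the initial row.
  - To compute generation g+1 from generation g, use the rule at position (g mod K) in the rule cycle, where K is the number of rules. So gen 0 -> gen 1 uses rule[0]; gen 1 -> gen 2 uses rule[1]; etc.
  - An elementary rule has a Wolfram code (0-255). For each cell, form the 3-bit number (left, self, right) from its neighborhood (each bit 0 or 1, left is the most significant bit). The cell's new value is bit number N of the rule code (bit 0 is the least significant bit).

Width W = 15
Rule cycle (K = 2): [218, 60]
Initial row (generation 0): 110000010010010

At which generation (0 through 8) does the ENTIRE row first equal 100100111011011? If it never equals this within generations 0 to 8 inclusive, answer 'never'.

Answer: 2

Derivation:
Gen 0: 110000010010010
Gen 1 (rule 218): 111000101101101
Gen 2 (rule 60): 100100111011011
Gen 3 (rule 218): 011011111011011
Gen 4 (rule 60): 010110000110110
Gen 5 (rule 218): 100111001110111
Gen 6 (rule 60): 110100101001100
Gen 7 (rule 218): 110011000111110
Gen 8 (rule 60): 101010100100001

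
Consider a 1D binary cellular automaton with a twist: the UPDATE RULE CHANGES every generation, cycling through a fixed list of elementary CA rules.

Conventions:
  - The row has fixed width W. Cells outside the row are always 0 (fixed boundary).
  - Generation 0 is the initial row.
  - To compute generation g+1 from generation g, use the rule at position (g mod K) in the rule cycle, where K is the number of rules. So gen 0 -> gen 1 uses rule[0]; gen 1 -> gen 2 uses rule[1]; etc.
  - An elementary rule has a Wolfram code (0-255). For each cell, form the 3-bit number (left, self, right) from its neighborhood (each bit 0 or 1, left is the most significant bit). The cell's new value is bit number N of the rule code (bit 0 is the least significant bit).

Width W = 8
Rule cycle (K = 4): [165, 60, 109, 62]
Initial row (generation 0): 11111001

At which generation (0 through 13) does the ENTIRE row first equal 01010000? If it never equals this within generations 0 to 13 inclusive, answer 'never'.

Answer: 10

Derivation:
Gen 0: 11111001
Gen 1 (rule 165): 01110001
Gen 2 (rule 60): 01001001
Gen 3 (rule 109): 01001001
Gen 4 (rule 62): 11111111
Gen 5 (rule 165): 01111110
Gen 6 (rule 60): 01000001
Gen 7 (rule 109): 01011101
Gen 8 (rule 62): 11110011
Gen 9 (rule 165): 01100000
Gen 10 (rule 60): 01010000
Gen 11 (rule 109): 01110111
Gen 12 (rule 62): 11001100
Gen 13 (rule 165): 00000001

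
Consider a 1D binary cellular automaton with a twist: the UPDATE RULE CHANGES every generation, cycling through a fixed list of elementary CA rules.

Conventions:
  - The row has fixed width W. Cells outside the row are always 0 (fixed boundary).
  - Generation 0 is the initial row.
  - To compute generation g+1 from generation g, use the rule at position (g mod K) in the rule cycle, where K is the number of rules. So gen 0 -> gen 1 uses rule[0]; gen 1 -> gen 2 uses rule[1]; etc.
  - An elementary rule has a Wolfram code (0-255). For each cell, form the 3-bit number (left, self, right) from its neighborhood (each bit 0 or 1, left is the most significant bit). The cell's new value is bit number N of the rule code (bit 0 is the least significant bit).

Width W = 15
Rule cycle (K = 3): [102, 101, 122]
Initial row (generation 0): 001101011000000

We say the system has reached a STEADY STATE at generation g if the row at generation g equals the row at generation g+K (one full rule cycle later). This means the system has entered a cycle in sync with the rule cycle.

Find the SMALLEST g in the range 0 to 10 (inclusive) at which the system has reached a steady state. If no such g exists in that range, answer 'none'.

Answer: none

Derivation:
Gen 0: 001101011000000
Gen 1 (rule 102): 010111101000000
Gen 2 (rule 101): 011000111011111
Gen 3 (rule 122): 111101101110001
Gen 4 (rule 102): 000110110010011
Gen 5 (rule 101): 110011010010001
Gen 6 (rule 122): 111111101101010
Gen 7 (rule 102): 000000110111110
Gen 8 (rule 101): 111110011000010
Gen 9 (rule 122): 100011111100101
Gen 10 (rule 102): 100100000101111
Gen 11 (rule 101): 100101110110001
Gen 12 (rule 122): 011011011111010
Gen 13 (rule 102): 101101100001110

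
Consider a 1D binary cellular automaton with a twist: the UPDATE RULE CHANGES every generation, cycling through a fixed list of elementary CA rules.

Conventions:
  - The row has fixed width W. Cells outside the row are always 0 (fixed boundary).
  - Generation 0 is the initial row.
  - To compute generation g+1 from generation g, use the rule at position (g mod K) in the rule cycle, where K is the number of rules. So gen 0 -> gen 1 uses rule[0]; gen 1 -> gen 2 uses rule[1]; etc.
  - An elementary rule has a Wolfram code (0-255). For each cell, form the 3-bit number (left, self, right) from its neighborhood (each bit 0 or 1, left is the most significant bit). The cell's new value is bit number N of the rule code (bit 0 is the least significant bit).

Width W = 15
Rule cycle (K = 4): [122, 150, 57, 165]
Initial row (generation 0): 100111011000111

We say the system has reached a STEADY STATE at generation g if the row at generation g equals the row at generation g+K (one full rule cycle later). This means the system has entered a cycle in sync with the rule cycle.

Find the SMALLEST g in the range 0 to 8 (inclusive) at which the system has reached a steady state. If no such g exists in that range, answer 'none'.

Answer: none

Derivation:
Gen 0: 100111011000111
Gen 1 (rule 122): 011101111101101
Gen 2 (rule 150): 101000111000001
Gen 3 (rule 57): 010110100111100
Gen 4 (rule 165): 011001100011001
Gen 5 (rule 122): 111111110111110
Gen 6 (rule 150): 011111100011101
Gen 7 (rule 57): 010000011010010
Gen 8 (rule 165): 010111000110010
Gen 9 (rule 122): 101101101111101
Gen 10 (rule 150): 100000000111001
Gen 11 (rule 57): 011111110100100
Gen 12 (rule 165): 001111101100101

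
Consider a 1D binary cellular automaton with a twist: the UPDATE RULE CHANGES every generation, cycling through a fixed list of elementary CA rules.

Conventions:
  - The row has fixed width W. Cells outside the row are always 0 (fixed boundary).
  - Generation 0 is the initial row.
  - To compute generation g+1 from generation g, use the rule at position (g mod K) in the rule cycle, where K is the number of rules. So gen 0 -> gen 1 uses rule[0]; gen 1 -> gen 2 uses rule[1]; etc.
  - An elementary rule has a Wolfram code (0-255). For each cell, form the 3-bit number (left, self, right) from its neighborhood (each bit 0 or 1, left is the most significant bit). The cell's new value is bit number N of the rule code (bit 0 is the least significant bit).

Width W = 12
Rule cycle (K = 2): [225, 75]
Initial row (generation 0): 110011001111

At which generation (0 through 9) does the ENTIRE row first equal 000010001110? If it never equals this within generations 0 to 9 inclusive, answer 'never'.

Gen 0: 110011001111
Gen 1 (rule 225): 010001000111
Gen 2 (rule 75): 100110011101
Gen 3 (rule 225): 000010001110
Gen 4 (rule 75): 111100111010
Gen 5 (rule 225): 011100011100
Gen 6 (rule 75): 110101110101
Gen 7 (rule 225): 011010111010
Gen 8 (rule 75): 111000101000
Gen 9 (rule 225): 011010010011

Answer: 3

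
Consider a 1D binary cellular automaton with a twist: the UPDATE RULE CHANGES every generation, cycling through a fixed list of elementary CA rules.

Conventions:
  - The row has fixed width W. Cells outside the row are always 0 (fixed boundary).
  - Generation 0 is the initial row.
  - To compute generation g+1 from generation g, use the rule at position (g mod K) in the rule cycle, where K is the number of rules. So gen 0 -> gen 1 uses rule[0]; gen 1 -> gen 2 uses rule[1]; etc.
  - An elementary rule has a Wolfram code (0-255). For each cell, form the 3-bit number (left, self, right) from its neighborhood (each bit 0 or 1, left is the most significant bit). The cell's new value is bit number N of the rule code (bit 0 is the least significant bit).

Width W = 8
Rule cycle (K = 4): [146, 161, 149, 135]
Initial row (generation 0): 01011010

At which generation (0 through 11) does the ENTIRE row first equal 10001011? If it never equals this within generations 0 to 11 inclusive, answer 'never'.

Gen 0: 01011010
Gen 1 (rule 146): 10000001
Gen 2 (rule 161): 00111100
Gen 3 (rule 149): 10011011
Gen 4 (rule 135): 10100000
Gen 5 (rule 146): 00010000
Gen 6 (rule 161): 11000111
Gen 7 (rule 149): 00110010
Gen 8 (rule 135): 11000110
Gen 9 (rule 146): 00101001
Gen 10 (rule 161): 10010000
Gen 11 (rule 149): 11011111

Answer: never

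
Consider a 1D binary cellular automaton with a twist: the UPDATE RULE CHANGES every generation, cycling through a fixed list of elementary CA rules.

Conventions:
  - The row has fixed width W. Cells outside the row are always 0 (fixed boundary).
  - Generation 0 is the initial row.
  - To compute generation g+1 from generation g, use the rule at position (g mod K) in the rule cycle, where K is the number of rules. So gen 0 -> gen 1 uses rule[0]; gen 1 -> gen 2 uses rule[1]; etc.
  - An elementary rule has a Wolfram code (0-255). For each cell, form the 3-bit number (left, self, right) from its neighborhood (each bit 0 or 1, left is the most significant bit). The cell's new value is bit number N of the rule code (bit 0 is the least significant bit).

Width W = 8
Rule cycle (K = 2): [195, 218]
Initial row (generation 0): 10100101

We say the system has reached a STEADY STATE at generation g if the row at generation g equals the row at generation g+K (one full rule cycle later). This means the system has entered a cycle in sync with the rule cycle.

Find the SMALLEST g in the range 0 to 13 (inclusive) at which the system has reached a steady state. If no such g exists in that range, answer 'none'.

Gen 0: 10100101
Gen 1 (rule 195): 00001000
Gen 2 (rule 218): 00010100
Gen 3 (rule 195): 11100001
Gen 4 (rule 218): 11110010
Gen 5 (rule 195): 01110100
Gen 6 (rule 218): 11110010
Gen 7 (rule 195): 01110100
Gen 8 (rule 218): 11110010
Gen 9 (rule 195): 01110100
Gen 10 (rule 218): 11110010
Gen 11 (rule 195): 01110100
Gen 12 (rule 218): 11110010
Gen 13 (rule 195): 01110100
Gen 14 (rule 218): 11110010
Gen 15 (rule 195): 01110100

Answer: 4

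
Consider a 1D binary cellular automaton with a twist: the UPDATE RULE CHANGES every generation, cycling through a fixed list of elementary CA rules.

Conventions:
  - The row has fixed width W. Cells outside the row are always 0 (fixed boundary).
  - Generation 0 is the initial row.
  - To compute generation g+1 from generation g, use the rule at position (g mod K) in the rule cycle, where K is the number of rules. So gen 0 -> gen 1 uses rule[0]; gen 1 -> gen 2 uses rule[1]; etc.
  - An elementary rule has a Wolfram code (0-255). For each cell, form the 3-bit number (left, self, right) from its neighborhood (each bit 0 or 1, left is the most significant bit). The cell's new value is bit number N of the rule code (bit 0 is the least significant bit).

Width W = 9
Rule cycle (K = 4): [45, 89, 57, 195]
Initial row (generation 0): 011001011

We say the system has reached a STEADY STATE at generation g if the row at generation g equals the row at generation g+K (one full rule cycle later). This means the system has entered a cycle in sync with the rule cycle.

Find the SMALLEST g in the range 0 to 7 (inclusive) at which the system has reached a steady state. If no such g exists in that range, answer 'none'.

Gen 0: 011001011
Gen 1 (rule 45): 010001110
Gen 2 (rule 89): 001101011
Gen 3 (rule 57): 101010110
Gen 4 (rule 195): 000000010
Gen 5 (rule 45): 111111010
Gen 6 (rule 89): 100001001
Gen 7 (rule 57): 011100100
Gen 8 (rule 195): 101101001
Gen 9 (rule 45): 111011001
Gen 10 (rule 89): 101011100
Gen 11 (rule 57): 010110011

Answer: none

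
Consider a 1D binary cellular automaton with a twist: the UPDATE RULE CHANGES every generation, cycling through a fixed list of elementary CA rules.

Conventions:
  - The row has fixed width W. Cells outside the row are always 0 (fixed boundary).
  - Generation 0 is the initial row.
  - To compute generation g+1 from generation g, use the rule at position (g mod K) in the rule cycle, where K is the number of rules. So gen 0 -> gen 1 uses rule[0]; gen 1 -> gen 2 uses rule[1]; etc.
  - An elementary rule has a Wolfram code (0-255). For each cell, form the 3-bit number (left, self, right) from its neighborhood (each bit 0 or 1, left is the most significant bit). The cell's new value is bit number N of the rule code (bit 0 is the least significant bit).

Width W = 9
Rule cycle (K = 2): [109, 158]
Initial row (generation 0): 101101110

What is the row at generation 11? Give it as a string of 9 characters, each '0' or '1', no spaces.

Gen 0: 101101110
Gen 1 (rule 109): 111111010
Gen 2 (rule 158): 111110011
Gen 3 (rule 109): 100010011
Gen 4 (rule 158): 110111110
Gen 5 (rule 109): 111100010
Gen 6 (rule 158): 111010111
Gen 7 (rule 109): 101111101
Gen 8 (rule 158): 101111001
Gen 9 (rule 109): 111001001
Gen 10 (rule 158): 110111111
Gen 11 (rule 109): 111100001

Answer: 111100001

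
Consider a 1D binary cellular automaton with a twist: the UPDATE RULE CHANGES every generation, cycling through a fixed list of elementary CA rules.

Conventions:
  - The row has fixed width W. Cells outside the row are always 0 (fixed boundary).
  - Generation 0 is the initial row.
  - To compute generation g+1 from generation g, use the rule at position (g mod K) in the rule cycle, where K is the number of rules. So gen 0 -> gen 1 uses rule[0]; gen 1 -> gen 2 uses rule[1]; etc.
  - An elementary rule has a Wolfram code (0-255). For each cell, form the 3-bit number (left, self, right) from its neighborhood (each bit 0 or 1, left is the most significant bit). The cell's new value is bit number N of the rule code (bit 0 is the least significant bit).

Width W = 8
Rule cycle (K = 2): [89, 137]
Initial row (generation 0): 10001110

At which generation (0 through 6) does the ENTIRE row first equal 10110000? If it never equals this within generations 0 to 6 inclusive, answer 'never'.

Gen 0: 10001110
Gen 1 (rule 89): 01101011
Gen 2 (rule 137): 01000010
Gen 3 (rule 89): 00111001
Gen 4 (rule 137): 10110000
Gen 5 (rule 89): 00111111
Gen 6 (rule 137): 10111110

Answer: 4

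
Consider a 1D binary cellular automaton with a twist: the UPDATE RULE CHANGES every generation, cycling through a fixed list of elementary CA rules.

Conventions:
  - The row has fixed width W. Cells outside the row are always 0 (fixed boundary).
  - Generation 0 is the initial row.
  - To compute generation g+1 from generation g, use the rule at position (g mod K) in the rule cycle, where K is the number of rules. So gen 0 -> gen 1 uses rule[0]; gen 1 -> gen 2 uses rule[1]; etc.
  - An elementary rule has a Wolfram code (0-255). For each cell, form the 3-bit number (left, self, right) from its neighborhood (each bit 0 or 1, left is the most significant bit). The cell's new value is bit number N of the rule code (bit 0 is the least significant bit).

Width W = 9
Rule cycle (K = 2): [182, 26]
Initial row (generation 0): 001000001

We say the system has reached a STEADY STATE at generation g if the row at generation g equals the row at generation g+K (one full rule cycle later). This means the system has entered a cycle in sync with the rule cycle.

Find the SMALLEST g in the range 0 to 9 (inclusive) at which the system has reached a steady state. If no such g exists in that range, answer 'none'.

Answer: 4

Derivation:
Gen 0: 001000001
Gen 1 (rule 182): 011100011
Gen 2 (rule 26): 110010110
Gen 3 (rule 182): 001111001
Gen 4 (rule 26): 011000110
Gen 5 (rule 182): 100101001
Gen 6 (rule 26): 011000110
Gen 7 (rule 182): 100101001
Gen 8 (rule 26): 011000110
Gen 9 (rule 182): 100101001
Gen 10 (rule 26): 011000110
Gen 11 (rule 182): 100101001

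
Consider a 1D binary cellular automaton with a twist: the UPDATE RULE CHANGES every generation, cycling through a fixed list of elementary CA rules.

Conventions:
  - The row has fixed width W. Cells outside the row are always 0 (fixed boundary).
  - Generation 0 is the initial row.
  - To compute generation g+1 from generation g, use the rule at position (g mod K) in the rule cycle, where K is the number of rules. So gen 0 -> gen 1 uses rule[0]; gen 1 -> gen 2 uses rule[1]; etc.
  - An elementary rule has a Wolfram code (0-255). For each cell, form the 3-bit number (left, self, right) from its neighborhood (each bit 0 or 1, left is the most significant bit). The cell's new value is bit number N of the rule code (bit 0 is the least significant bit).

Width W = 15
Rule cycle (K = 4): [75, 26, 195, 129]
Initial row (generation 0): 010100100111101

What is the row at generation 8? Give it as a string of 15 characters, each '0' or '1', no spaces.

Gen 0: 010100100111101
Gen 1 (rule 75): 100001001100100
Gen 2 (rule 26): 010010111011010
Gen 3 (rule 195): 100100011001000
Gen 4 (rule 129): 000001000000011
Gen 5 (rule 75): 111110011111111
Gen 6 (rule 26): 100001110000000
Gen 7 (rule 195): 001110110111111
Gen 8 (rule 129): 100100000011110

Answer: 100100000011110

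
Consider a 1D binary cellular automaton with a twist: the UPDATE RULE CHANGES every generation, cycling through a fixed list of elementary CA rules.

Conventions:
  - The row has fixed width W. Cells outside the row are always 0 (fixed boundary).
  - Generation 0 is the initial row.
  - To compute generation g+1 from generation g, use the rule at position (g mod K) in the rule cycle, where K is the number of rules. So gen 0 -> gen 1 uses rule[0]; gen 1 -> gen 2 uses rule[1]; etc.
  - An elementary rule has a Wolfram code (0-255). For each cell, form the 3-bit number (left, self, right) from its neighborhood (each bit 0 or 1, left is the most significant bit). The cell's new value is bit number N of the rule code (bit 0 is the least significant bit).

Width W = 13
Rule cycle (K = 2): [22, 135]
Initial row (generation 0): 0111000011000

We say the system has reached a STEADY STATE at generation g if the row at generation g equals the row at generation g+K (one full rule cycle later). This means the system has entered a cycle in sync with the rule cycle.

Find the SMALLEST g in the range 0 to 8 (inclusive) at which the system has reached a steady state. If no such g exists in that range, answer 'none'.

Answer: 4

Derivation:
Gen 0: 0111000011000
Gen 1 (rule 22): 1000100100100
Gen 2 (rule 135): 1011101101101
Gen 3 (rule 22): 1000000000001
Gen 4 (rule 135): 1011111111111
Gen 5 (rule 22): 1000000000000
Gen 6 (rule 135): 1011111111111
Gen 7 (rule 22): 1000000000000
Gen 8 (rule 135): 1011111111111
Gen 9 (rule 22): 1000000000000
Gen 10 (rule 135): 1011111111111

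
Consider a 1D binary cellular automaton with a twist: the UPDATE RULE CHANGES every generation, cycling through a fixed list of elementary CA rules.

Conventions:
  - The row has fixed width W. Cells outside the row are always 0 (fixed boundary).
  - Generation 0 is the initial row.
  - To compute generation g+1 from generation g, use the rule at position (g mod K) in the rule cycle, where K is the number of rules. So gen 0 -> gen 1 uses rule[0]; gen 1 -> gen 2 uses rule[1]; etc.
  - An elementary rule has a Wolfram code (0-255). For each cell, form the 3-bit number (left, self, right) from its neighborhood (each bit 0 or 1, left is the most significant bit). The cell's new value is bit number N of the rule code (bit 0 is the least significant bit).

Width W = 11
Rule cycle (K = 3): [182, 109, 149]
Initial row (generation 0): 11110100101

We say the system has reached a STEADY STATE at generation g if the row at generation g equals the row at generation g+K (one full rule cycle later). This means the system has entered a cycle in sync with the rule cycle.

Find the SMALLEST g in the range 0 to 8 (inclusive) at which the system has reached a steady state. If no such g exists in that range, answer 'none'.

Gen 0: 11110100101
Gen 1 (rule 182): 01101111111
Gen 2 (rule 109): 01111000001
Gen 3 (rule 149): 00110111101
Gen 4 (rule 182): 01001011011
Gen 5 (rule 109): 01001111111
Gen 6 (rule 149): 01100111110
Gen 7 (rule 182): 10011011101
Gen 8 (rule 109): 10011110111
Gen 9 (rule 149): 11001100010
Gen 10 (rule 182): 00110010111
Gen 11 (rule 109): 10110011101

Answer: none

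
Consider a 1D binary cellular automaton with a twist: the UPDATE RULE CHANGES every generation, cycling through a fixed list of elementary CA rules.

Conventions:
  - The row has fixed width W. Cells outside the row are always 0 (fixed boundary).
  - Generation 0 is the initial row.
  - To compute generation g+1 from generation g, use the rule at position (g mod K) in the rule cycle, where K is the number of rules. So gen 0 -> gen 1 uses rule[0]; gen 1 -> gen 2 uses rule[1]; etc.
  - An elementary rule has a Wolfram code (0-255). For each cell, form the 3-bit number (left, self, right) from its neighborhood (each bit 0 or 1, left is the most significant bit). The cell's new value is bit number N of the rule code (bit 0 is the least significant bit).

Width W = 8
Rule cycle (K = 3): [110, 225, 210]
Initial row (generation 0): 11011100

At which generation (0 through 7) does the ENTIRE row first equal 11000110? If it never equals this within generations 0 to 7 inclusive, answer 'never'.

Gen 0: 11011100
Gen 1 (rule 110): 11110100
Gen 2 (rule 225): 01111001
Gen 3 (rule 210): 10111110
Gen 4 (rule 110): 11100010
Gen 5 (rule 225): 01101000
Gen 6 (rule 210): 10100100
Gen 7 (rule 110): 11101100

Answer: never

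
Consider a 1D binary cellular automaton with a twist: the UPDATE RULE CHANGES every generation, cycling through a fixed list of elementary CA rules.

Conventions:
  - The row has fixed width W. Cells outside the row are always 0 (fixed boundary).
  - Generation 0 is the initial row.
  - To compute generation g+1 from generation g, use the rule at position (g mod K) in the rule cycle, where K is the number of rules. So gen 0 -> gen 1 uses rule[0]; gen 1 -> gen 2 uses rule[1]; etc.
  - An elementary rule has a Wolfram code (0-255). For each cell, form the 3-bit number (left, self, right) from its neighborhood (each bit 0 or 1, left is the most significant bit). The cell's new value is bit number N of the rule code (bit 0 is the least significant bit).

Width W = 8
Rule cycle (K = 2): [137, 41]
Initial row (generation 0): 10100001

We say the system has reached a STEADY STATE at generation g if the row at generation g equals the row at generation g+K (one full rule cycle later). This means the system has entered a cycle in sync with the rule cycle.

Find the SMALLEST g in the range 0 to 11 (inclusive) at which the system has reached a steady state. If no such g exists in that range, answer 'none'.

Gen 0: 10100001
Gen 1 (rule 137): 00001100
Gen 2 (rule 41): 11101001
Gen 3 (rule 137): 11000000
Gen 4 (rule 41): 10011111
Gen 5 (rule 137): 00011110
Gen 6 (rule 41): 11010000
Gen 7 (rule 137): 10000111
Gen 8 (rule 41): 00110100
Gen 9 (rule 137): 10100001
Gen 10 (rule 41): 01001100
Gen 11 (rule 137): 00001001
Gen 12 (rule 41): 11100000
Gen 13 (rule 137): 11001111

Answer: none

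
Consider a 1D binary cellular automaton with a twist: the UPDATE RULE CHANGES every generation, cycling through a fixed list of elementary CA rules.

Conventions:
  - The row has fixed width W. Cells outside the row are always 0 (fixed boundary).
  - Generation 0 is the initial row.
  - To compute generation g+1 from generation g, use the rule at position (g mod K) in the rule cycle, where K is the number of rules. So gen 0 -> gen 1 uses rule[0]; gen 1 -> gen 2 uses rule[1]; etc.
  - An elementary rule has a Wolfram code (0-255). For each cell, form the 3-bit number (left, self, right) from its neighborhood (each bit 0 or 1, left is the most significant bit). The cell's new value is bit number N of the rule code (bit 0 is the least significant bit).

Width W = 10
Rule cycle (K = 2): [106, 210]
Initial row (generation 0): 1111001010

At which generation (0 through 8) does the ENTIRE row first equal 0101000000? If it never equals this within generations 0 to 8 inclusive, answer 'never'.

Gen 0: 1111001010
Gen 1 (rule 106): 1001010100
Gen 2 (rule 210): 0110000010
Gen 3 (rule 106): 1110000100
Gen 4 (rule 210): 0111001010
Gen 5 (rule 106): 1101010100
Gen 6 (rule 210): 0100000010
Gen 7 (rule 106): 1000000100
Gen 8 (rule 210): 0100001010

Answer: never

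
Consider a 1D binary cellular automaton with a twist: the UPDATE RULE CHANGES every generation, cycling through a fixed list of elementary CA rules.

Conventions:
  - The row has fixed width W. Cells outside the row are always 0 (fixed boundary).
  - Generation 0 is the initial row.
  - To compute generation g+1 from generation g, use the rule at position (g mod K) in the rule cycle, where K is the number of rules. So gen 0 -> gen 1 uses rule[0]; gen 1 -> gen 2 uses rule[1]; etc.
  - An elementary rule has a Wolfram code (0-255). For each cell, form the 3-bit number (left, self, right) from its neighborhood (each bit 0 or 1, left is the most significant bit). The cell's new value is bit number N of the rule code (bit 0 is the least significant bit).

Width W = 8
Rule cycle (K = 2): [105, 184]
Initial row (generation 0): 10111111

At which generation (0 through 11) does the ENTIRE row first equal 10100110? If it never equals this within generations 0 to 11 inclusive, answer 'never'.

Answer: 9

Derivation:
Gen 0: 10111111
Gen 1 (rule 105): 01100001
Gen 2 (rule 184): 01010000
Gen 3 (rule 105): 00100111
Gen 4 (rule 184): 00010110
Gen 5 (rule 105): 11001110
Gen 6 (rule 184): 10101101
Gen 7 (rule 105): 01011110
Gen 8 (rule 184): 00111101
Gen 9 (rule 105): 10100110
Gen 10 (rule 184): 01010101
Gen 11 (rule 105): 00101010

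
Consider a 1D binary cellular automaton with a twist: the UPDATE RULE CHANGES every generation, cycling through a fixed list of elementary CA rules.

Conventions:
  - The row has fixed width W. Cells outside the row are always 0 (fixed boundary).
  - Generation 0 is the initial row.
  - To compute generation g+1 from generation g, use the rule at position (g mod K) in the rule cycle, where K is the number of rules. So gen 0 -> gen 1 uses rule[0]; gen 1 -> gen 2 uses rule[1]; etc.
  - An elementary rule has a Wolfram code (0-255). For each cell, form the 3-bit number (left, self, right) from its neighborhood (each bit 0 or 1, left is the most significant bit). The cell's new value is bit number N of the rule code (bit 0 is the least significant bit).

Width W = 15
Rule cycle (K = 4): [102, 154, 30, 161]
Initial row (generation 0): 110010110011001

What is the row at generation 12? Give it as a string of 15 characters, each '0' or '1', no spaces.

Gen 0: 110010110011001
Gen 1 (rule 102): 010111010101011
Gen 2 (rule 154): 100110000000010
Gen 3 (rule 30): 111101000000111
Gen 4 (rule 161): 011010011110010
Gen 5 (rule 102): 101110100010110
Gen 6 (rule 154): 001100010100101
Gen 7 (rule 30): 011010110111101
Gen 8 (rule 161): 000101001011010
Gen 9 (rule 102): 001111011101110
Gen 10 (rule 154): 011110011001101
Gen 11 (rule 30): 110001110111001
Gen 12 (rule 161): 000100101010000

Answer: 000100101010000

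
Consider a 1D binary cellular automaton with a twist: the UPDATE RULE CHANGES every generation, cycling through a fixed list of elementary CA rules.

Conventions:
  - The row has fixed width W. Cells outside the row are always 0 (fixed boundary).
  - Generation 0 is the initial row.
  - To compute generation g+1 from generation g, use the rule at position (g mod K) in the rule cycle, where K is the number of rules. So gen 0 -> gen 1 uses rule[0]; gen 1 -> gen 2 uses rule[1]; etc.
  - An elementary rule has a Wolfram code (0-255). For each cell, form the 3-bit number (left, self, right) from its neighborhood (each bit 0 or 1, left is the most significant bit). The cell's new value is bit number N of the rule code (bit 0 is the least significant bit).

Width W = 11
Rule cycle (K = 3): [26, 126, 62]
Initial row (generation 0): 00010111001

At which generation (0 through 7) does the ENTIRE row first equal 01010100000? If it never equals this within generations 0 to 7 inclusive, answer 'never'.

Gen 0: 00010111001
Gen 1 (rule 26): 00100100110
Gen 2 (rule 126): 01111111111
Gen 3 (rule 62): 11000000000
Gen 4 (rule 26): 10100000000
Gen 5 (rule 126): 11110000000
Gen 6 (rule 62): 10001000000
Gen 7 (rule 26): 01010100000

Answer: 7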